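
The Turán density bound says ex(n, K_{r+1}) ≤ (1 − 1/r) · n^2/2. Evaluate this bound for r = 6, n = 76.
Turán density bound = (5/6) · 76^2/2 = 7220/3 ≈ 2406.6667

Turán's theorem: ex(n, K_{r+1}) is achieved by the complete r-partite Turán graph T(n, r) with parts as balanced as possible, and is at most (1 − 1/r) · n^2/2. For r = 6, n = 76: the density bound is (5/6) · 5776/2 = 7220/3 ≈ 2406.6667. The integer-valued extremum is e(T(76, 6)) = 2406, which is strictly less than the density bound 7220/3 since 6 ∤ 76 (the parts of T(76, 6) cannot all be equal).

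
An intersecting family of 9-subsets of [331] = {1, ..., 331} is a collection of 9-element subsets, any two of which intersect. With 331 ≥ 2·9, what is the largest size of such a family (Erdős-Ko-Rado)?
max |F| = C(330, 8) = 3202280747619525

The Erdős-Ko-Rado theorem states: for n ≥ 2k, an intersecting family of k-subsets of an n-element set has size at most C(n − 1, k − 1), with equality for 'star' families {A ⊆ [n] : |A| = k, i ∈ A} (fix an element i). For n = 331, k = 9: C(330, 8) = 3202280747619525.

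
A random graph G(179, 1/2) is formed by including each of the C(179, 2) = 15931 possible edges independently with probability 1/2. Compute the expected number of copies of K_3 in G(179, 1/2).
E[# K_3] = C(179, 3) · (1/2)^C(3, 2) = 939929 / 2^3 = 117491.125

For each 3-subset S of vertices (there are C(179, 3) = 939929 such S), let X_S = 1 if S induces a K_3 (all C(3, 2) = 3 edges present). Then P(X_S = 1) = (1/2)^3 = 1/8. By linearity of expectation, E[# K_3] = C(179, 3) · (1/2)^3 = 939929 / 8 = 117491.125.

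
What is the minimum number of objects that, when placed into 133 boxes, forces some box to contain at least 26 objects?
n = (26 − 1)·133 + 1 = 3326

By the generalised pigeonhole principle, to guarantee some box contains ≥ r objects we need more than (r − 1) · k objects total. Threshold: n = (r − 1) · k + 1. With r = 26 and k = 133: n = 25 · 133 + 1 = 3325 + 1 = 3326. For n = 3325 = 25 · 133, we can put exactly 25 objects in every box, avoiding 26 in any single one — so 3326 is tight.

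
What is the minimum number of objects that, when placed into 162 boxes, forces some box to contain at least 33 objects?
n = (33 − 1)·162 + 1 = 5185

By the generalised pigeonhole principle, to guarantee some box contains ≥ r objects we need more than (r − 1) · k objects total. Threshold: n = (r − 1) · k + 1. With r = 33 and k = 162: n = 32 · 162 + 1 = 5184 + 1 = 5185. For n = 5184 = 32 · 162, we can put exactly 32 objects in every box, avoiding 33 in any single one — so 5185 is tight.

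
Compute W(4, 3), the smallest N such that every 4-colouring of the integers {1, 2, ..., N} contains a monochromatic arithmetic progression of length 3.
W(4, 3) = 76

W(4, 3) = 76. The lower bound W(4, 3) > 75 comes from an explicit good 4-colouring of [1, 75]; the upper bound W(4, 3) ≤ 76 was verified by exhaustive search over 4-colourings of [1, 76].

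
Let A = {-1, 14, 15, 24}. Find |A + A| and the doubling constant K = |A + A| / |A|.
K = |A + A| / |A| = 10/4 = 5/2

Enumerate A + A = {a + b : a, b ∈ A}. With |A| = 4, there are |A|^2 = 16 ordered sum pairs; collecting distinct values, A + A = {-2, 13, 14, 23, 28, 29, 30, 38, 39, 48}, so |A + A| = 10. Thus K = 10/4 = 5/2. For comparison, the minimum possible |A + A| over all 4-element sets is 2·4 − 1 = 7 (so min K = 7/4), attained only by arithmetic progressions.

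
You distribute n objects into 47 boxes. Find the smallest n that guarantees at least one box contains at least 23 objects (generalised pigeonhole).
n = (23 − 1)·47 + 1 = 1035

By the generalised pigeonhole principle, to guarantee some box contains ≥ r objects we need more than (r − 1) · k objects total. Threshold: n = (r − 1) · k + 1. With r = 23 and k = 47: n = 22 · 47 + 1 = 1034 + 1 = 1035. For n = 1034 = 22 · 47, we can put exactly 22 objects in every box, avoiding 23 in any single one — so 1035 is tight.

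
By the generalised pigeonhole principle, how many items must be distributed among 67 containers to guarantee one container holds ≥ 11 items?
n = (11 − 1)·67 + 1 = 671

By the generalised pigeonhole principle, to guarantee some box contains ≥ r objects we need more than (r − 1) · k objects total. Threshold: n = (r − 1) · k + 1. With r = 11 and k = 67: n = 10 · 67 + 1 = 670 + 1 = 671. For n = 670 = 10 · 67, we can put exactly 10 objects in every box, avoiding 11 in any single one — so 671 is tight.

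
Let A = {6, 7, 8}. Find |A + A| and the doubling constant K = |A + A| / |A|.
K = |A + A| / |A| = 5/3

Enumerate A + A = {a + b : a, b ∈ A}. With |A| = 3, there are |A|^2 = 9 ordered sum pairs; collecting distinct values, A + A = {12, 13, 14, 15, 16}, so |A + A| = 5. Thus K = 5/3. Here |A + A| = 2|A| − 1 = 5, the minimum possible — so K = 5/3 is minimal, which holds iff A is an arithmetic progression.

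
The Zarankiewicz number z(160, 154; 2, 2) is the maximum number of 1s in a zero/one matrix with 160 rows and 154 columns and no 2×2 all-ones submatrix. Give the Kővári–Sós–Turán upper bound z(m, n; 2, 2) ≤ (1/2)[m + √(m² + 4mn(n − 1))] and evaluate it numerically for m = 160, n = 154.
z(160, 154; 2, 2) ≤ (1/2)[160 + √(160² + 4·160·154·153)] = (1/2)[160 + √15105280] = 2023.2756

Kővári–Sós–Turán: let r_1, ..., r_160 be the row sums and z = Σ r_i the total number of 1s. Each pair of columns can share at most one row with both entries 1 (else a 2×2 all-ones block appears), so Σ_i C(r_i, 2) ≤ C(154, 2) = 11781. By convexity Σ_i C(r_i, 2) ≥ 160·C(z/160, 2) = z(z − 160)/(2·160), giving z² − 160z − 160·154·153 ≤ 0 and hence z ≤ (1/2)[160 + √(25600 + 4·3769920)] = (1/2)[160 + √15105280] ≈ (1/2)(160 + 3886.5512) = 2023.2756.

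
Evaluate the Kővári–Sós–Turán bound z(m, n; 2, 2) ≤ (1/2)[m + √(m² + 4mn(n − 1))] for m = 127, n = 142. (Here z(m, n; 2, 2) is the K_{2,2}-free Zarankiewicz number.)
z(127, 142; 2, 2) ≤ (1/2)[127 + √(127² + 4·127·142·141)] = (1/2)[127 + √10187305] = 1659.3779

Kővári–Sós–Turán: let r_1, ..., r_127 be the row sums and z = Σ r_i the total number of 1s. Each pair of columns can share at most one row with both entries 1 (else a 2×2 all-ones block appears), so Σ_i C(r_i, 2) ≤ C(142, 2) = 10011. By convexity Σ_i C(r_i, 2) ≥ 127·C(z/127, 2) = z(z − 127)/(2·127), giving z² − 127z − 127·142·141 ≤ 0 and hence z ≤ (1/2)[127 + √(16129 + 4·2542794)] = (1/2)[127 + √10187305] ≈ (1/2)(127 + 3191.7558) = 1659.3779.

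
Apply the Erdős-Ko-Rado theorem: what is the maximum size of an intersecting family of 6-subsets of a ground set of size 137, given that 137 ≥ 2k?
max |F| = C(136, 5) = 359933112

The Erdős-Ko-Rado theorem states: for n ≥ 2k, an intersecting family of k-subsets of an n-element set has size at most C(n − 1, k − 1), with equality for 'star' families {A ⊆ [n] : |A| = k, i ∈ A} (fix an element i). For n = 137, k = 6: C(136, 5) = 359933112.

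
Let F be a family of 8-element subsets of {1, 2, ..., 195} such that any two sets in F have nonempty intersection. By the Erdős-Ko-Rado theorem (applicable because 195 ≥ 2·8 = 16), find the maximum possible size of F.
max |F| = C(194, 7) = 1839231315648

Erdős-Ko-Rado (1961): when n ≥ 2k, max |F| = C(n−1, k−1). The bound is attained by the star {A : i ∈ A} for any fixed i ∈ [n]. Here C(195−1, 8−1) = C(194, 7) = 1839231315648.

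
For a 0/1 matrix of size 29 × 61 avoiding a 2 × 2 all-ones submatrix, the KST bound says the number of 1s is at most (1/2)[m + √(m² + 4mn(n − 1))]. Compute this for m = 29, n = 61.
z(29, 61; 2, 2) ≤ (1/2)[29 + √(29² + 4·29·61·60)] = (1/2)[29 + √425401] = 340.6139

Kővári–Sós–Turán: let r_1, ..., r_29 be the row sums and z = Σ r_i the total number of 1s. Each pair of columns can share at most one row with both entries 1 (else a 2×2 all-ones block appears), so Σ_i C(r_i, 2) ≤ C(61, 2) = 1830. By convexity Σ_i C(r_i, 2) ≥ 29·C(z/29, 2) = z(z − 29)/(2·29), giving z² − 29z − 29·61·60 ≤ 0 and hence z ≤ (1/2)[29 + √(841 + 4·106140)] = (1/2)[29 + √425401] ≈ (1/2)(29 + 652.2277) = 340.6139.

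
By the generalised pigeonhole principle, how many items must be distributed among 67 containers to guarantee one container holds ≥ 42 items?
n = (42 − 1)·67 + 1 = 2748

By the generalised pigeonhole principle, to guarantee some box contains ≥ r objects we need more than (r − 1) · k objects total. Threshold: n = (r − 1) · k + 1. With r = 42 and k = 67: n = 41 · 67 + 1 = 2747 + 1 = 2748. For n = 2747 = 41 · 67, we can put exactly 41 objects in every box, avoiding 42 in any single one — so 2748 is tight.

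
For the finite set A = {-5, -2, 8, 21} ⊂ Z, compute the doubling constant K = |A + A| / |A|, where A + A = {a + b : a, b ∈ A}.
K = |A + A| / |A| = 9/4

Enumerate A + A = {a + b : a, b ∈ A}. With |A| = 4, there are |A|^2 = 16 ordered sum pairs; collecting distinct values, A + A = {-10, -7, -4, 3, 6, 16, 19, 29, 42}, so |A + A| = 9. Thus K = 9/4. For comparison, the minimum possible |A + A| over all 4-element sets is 2·4 − 1 = 7 (so min K = 7/4), attained only by arithmetic progressions.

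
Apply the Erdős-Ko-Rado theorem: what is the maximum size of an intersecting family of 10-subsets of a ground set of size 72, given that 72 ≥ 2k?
max |F| = C(71, 9) = 74473879480

Erdős-Ko-Rado (1961): when n ≥ 2k, max |F| = C(n−1, k−1). The bound is attained by the star {A : i ∈ A} for any fixed i ∈ [n]. Here C(72−1, 10−1) = C(71, 9) = 74473879480.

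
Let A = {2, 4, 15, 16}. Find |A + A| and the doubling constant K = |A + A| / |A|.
K = |A + A| / |A| = 10/4 = 5/2

Enumerate A + A = {a + b : a, b ∈ A}. With |A| = 4, there are |A|^2 = 16 ordered sum pairs; collecting distinct values, A + A = {4, 6, 8, 17, 18, 19, 20, 30, 31, 32}, so |A + A| = 10. Thus K = 10/4 = 5/2. For comparison, the minimum possible |A + A| over all 4-element sets is 2·4 − 1 = 7 (so min K = 7/4), attained only by arithmetic progressions.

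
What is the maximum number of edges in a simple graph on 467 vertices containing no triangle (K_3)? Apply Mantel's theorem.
ex(467, K_3) = ⌊467^2/4⌋ = 54522

Mantel (1907): a triangle-free graph on n vertices has at most ⌊n^2/4⌋ edges, with equality for the complete bipartite graph K_{⌊n/2⌋, ⌈n/2⌉}. For n = 467: ⌊467^2/4⌋ = ⌊218089/4⌋ = 54522. The extremal graph is K_{233, 234}, which has 233·234 = 54522 edges.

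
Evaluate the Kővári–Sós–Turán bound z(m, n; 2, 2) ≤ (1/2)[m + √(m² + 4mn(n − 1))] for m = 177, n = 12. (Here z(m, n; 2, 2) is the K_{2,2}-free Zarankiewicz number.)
z(177, 12; 2, 2) ≤ (1/2)[177 + √(177² + 4·177·12·11)] = (1/2)[177 + √124785] = 265.1246

Kővári–Sós–Turán: let r_1, ..., r_177 be the row sums and z = Σ r_i the total number of 1s. Each pair of columns can share at most one row with both entries 1 (else a 2×2 all-ones block appears), so Σ_i C(r_i, 2) ≤ C(12, 2) = 66. By convexity Σ_i C(r_i, 2) ≥ 177·C(z/177, 2) = z(z − 177)/(2·177), giving z² − 177z − 177·12·11 ≤ 0 and hence z ≤ (1/2)[177 + √(31329 + 4·23364)] = (1/2)[177 + √124785] ≈ (1/2)(177 + 353.2492) = 265.1246.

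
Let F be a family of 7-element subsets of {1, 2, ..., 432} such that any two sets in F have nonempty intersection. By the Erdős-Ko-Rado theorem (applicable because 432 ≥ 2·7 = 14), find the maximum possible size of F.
max |F| = C(431, 6) = 8597095768261

Erdős-Ko-Rado (1961): when n ≥ 2k, max |F| = C(n−1, k−1). The bound is attained by the star {A : i ∈ A} for any fixed i ∈ [n]. Here C(432−1, 7−1) = C(431, 6) = 8597095768261.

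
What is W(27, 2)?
W(27, 2) = 27 + 1 = 28

A 2-term AP is any pair of integers, so a monochromatic 2-AP exists iff some colour is used at least twice. With 27 colours, the colouring i ↦ i on {1, ..., 27} uses each colour once, avoiding any monochromatic pair, so W(27, 2) > 27. For {1, ..., 28}, pigeonhole forces two integers of the same colour, which form a monochromatic 2-AP. Hence W(27, 2) = 28.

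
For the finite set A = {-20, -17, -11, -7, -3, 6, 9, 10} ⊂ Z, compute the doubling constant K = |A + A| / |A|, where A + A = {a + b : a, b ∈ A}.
K = |A + A| / |A| = 30/8 = 15/4

Enumerate A + A = {a + b : a, b ∈ A}. With |A| = 8, there are |A|^2 = 64 ordered sum pairs; collecting distinct values, A + A = {-40, -37, -34, -31, -28, -27, -24, -23, -22, -20, -18, -14, -11, -10, -8, -7, -6, -5, -2, -1, 2, 3, 6, 7, 12, 15, 16, 18, 19, 20}, so |A + A| = 30. Thus K = 30/8 = 15/4. For comparison, the minimum possible |A + A| over all 8-element sets is 2·8 − 1 = 15 (so min K = 15/8), attained only by arithmetic progressions.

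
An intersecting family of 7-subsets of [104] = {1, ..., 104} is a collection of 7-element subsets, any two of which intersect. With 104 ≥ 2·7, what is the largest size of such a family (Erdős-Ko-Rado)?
max |F| = C(103, 6) = 1429840335

The Erdős-Ko-Rado theorem states: for n ≥ 2k, an intersecting family of k-subsets of an n-element set has size at most C(n − 1, k − 1), with equality for 'star' families {A ⊆ [n] : |A| = k, i ∈ A} (fix an element i). For n = 104, k = 7: C(103, 6) = 1429840335.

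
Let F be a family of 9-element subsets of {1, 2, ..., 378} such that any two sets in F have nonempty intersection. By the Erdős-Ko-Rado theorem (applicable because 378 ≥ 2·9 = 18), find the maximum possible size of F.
max |F| = C(377, 8) = 9391586156684875

Erdős-Ko-Rado (1961): when n ≥ 2k, max |F| = C(n−1, k−1). The bound is attained by the star {A : i ∈ A} for any fixed i ∈ [n]. Here C(378−1, 9−1) = C(377, 8) = 9391586156684875.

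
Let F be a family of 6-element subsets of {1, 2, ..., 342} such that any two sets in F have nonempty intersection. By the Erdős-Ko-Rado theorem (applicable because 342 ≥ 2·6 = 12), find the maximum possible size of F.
max |F| = C(341, 5) = 37307689133

The Erdős-Ko-Rado theorem states: for n ≥ 2k, an intersecting family of k-subsets of an n-element set has size at most C(n − 1, k − 1), with equality for 'star' families {A ⊆ [n] : |A| = k, i ∈ A} (fix an element i). For n = 342, k = 6: C(341, 5) = 37307689133.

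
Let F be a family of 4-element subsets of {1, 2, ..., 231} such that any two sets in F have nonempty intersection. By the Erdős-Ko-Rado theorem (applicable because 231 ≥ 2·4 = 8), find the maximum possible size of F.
max |F| = C(230, 3) = 2001460

The Erdős-Ko-Rado theorem states: for n ≥ 2k, an intersecting family of k-subsets of an n-element set has size at most C(n − 1, k − 1), with equality for 'star' families {A ⊆ [n] : |A| = k, i ∈ A} (fix an element i). For n = 231, k = 4: C(230, 3) = 2001460.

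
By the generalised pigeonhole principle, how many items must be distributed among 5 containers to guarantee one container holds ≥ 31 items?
n = (31 − 1)·5 + 1 = 151

By the generalised pigeonhole principle, to guarantee some box contains ≥ r objects we need more than (r − 1) · k objects total. Threshold: n = (r − 1) · k + 1. With r = 31 and k = 5: n = 30 · 5 + 1 = 150 + 1 = 151. For n = 150 = 30 · 5, we can put exactly 30 objects in every box, avoiding 31 in any single one — so 151 is tight.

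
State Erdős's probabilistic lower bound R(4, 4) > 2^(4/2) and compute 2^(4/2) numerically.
2^(4/2) = 4; so R(4, 4) > 4

Colour each edge of K_n uniformly at random with red/blue. The expected number of monochromatic K_4 is C(n, 4) · 2 · 2^(−C(4,2)). If C(n, 4) · 2^(1 − C(4,2)) < 1, then with positive probability no monochromatic K_4 exists, so R(4, 4) > n. The standard estimate C(n, 4) ≤ n^4/4! shows this inequality holds whenever n ≤ 2^(4/2) (since 4! · 2^(C(4,2) − 1) > 2^(4^2/2) ≥ n^4). Hence R(4, 4) > 2^(4/2) = 4.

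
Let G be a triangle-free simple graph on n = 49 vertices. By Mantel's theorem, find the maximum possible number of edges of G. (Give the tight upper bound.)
ex(49, K_3) = ⌊49^2/4⌋ = 600

Mantel (1907): a triangle-free graph on n vertices has at most ⌊n^2/4⌋ edges, with equality for the complete bipartite graph K_{⌊n/2⌋, ⌈n/2⌉}. For n = 49: ⌊49^2/4⌋ = ⌊2401/4⌋ = 600. The extremal graph is K_{24, 25}, which has 24·25 = 600 edges.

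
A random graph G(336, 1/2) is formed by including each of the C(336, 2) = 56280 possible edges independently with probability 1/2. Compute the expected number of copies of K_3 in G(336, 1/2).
E[# K_3] = C(336, 3) · (1/2)^C(3, 2) = 6265840 / 2^3 = 783230

For each 3-subset S of vertices (there are C(336, 3) = 6265840 such S), let X_S = 1 if S induces a K_3 (all C(3, 2) = 3 edges present). Then P(X_S = 1) = (1/2)^3 = 1/8. By linearity of expectation, E[# K_3] = C(336, 3) · (1/2)^3 = 6265840 / 8 = 783230.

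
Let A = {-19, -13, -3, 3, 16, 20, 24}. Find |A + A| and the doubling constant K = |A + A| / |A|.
K = |A + A| / |A| = 26/7

Enumerate A + A = {a + b : a, b ∈ A}. With |A| = 7, there are |A|^2 = 49 ordered sum pairs; collecting distinct values, A + A = {-38, -32, -26, -22, -16, -10, -6, -3, 0, 1, 3, 5, 6, 7, 11, 13, 17, 19, 21, 23, 27, 32, 36, 40, 44, 48}, so |A + A| = 26. Thus K = 26/7. For comparison, the minimum possible |A + A| over all 7-element sets is 2·7 − 1 = 13 (so min K = 13/7), attained only by arithmetic progressions.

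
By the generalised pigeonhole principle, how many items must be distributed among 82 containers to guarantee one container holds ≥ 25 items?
n = (25 − 1)·82 + 1 = 1969

By the generalised pigeonhole principle, to guarantee some box contains ≥ r objects we need more than (r − 1) · k objects total. Threshold: n = (r − 1) · k + 1. With r = 25 and k = 82: n = 24 · 82 + 1 = 1968 + 1 = 1969. For n = 1968 = 24 · 82, we can put exactly 24 objects in every box, avoiding 25 in any single one — so 1969 is tight.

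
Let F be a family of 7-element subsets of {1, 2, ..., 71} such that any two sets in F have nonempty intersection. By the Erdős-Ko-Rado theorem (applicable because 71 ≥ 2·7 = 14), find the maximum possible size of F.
max |F| = C(70, 6) = 131115985

Erdős-Ko-Rado (1961): when n ≥ 2k, max |F| = C(n−1, k−1). The bound is attained by the star {A : i ∈ A} for any fixed i ∈ [n]. Here C(71−1, 7−1) = C(70, 6) = 131115985.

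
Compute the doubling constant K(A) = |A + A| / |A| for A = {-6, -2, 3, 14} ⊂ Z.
K = |A + A| / |A| = 10/4 = 5/2

Enumerate A + A = {a + b : a, b ∈ A}. With |A| = 4, there are |A|^2 = 16 ordered sum pairs; collecting distinct values, A + A = {-12, -8, -4, -3, 1, 6, 8, 12, 17, 28}, so |A + A| = 10. Thus K = 10/4 = 5/2. For comparison, the minimum possible |A + A| over all 4-element sets is 2·4 − 1 = 7 (so min K = 7/4), attained only by arithmetic progressions.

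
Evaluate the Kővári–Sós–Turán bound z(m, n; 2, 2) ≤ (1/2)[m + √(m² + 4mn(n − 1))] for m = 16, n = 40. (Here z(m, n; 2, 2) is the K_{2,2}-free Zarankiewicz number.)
z(16, 40; 2, 2) ≤ (1/2)[16 + √(16² + 4·16·40·39)] = (1/2)[16 + √100096] = 166.1898

Kővári–Sós–Turán: let r_1, ..., r_16 be the row sums and z = Σ r_i the total number of 1s. Each pair of columns can share at most one row with both entries 1 (else a 2×2 all-ones block appears), so Σ_i C(r_i, 2) ≤ C(40, 2) = 780. By convexity Σ_i C(r_i, 2) ≥ 16·C(z/16, 2) = z(z − 16)/(2·16), giving z² − 16z − 16·40·39 ≤ 0 and hence z ≤ (1/2)[16 + √(256 + 4·24960)] = (1/2)[16 + √100096] ≈ (1/2)(16 + 316.3795) = 166.1898.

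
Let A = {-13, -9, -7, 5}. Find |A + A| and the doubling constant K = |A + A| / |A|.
K = |A + A| / |A| = 10/4 = 5/2

Enumerate A + A = {a + b : a, b ∈ A}. With |A| = 4, there are |A|^2 = 16 ordered sum pairs; collecting distinct values, A + A = {-26, -22, -20, -18, -16, -14, -8, -4, -2, 10}, so |A + A| = 10. Thus K = 10/4 = 5/2. For comparison, the minimum possible |A + A| over all 4-element sets is 2·4 − 1 = 7 (so min K = 7/4), attained only by arithmetic progressions.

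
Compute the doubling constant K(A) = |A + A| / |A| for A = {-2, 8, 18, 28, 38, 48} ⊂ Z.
K = |A + A| / |A| = 11/6

Enumerate A + A = {a + b : a, b ∈ A}. With |A| = 6, there are |A|^2 = 36 ordered sum pairs; collecting distinct values, A + A = {-4, 6, 16, 26, 36, 46, 56, 66, 76, 86, 96}, so |A + A| = 11. Thus K = 11/6. Here |A + A| = 2|A| − 1 = 11, the minimum possible — so K = 11/6 is minimal, which holds iff A is an arithmetic progression.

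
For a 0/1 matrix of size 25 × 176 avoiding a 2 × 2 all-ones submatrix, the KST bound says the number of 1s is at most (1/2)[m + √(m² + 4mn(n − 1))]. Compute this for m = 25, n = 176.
z(25, 176; 2, 2) ≤ (1/2)[25 + √(25² + 4·25·176·175)] = (1/2)[25 + √3080625] = 890.0855

Kővári–Sós–Turán: let r_1, ..., r_25 be the row sums and z = Σ r_i the total number of 1s. Each pair of columns can share at most one row with both entries 1 (else a 2×2 all-ones block appears), so Σ_i C(r_i, 2) ≤ C(176, 2) = 15400. By convexity Σ_i C(r_i, 2) ≥ 25·C(z/25, 2) = z(z − 25)/(2·25), giving z² − 25z − 25·176·175 ≤ 0 and hence z ≤ (1/2)[25 + √(625 + 4·770000)] = (1/2)[25 + √3080625] ≈ (1/2)(25 + 1755.1709) = 890.0855.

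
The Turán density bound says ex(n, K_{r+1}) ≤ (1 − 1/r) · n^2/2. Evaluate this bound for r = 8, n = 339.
Turán density bound = (7/8) · 339^2/2 = 804447/16 ≈ 50277.9375

Turán's theorem: ex(n, K_{r+1}) is achieved by the complete r-partite Turán graph T(n, r) with parts as balanced as possible, and is at most (1 − 1/r) · n^2/2. For r = 8, n = 339: the density bound is (7/8) · 114921/2 = 804447/16 ≈ 50277.9375. The integer-valued extremum is e(T(339, 8)) = 50277, which is strictly less than the density bound 804447/16 since 8 ∤ 339 (the parts of T(339, 8) cannot all be equal).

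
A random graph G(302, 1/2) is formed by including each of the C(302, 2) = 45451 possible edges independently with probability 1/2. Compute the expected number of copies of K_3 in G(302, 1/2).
E[# K_3] = C(302, 3) · (1/2)^C(3, 2) = 4545100 / 2^3 = 1136275/2 = 568137.5

For each 3-subset S of vertices (there are C(302, 3) = 4545100 such S), let X_S = 1 if S induces a K_3 (all C(3, 2) = 3 edges present). Then P(X_S = 1) = (1/2)^3 = 1/8. By linearity of expectation, E[# K_3] = C(302, 3) · (1/2)^3 = 4545100 / 8 = 1136275/2 = 568137.5.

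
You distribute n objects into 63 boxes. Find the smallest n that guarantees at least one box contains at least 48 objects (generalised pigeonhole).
n = (48 − 1)·63 + 1 = 2962

By the generalised pigeonhole principle, to guarantee some box contains ≥ r objects we need more than (r − 1) · k objects total. Threshold: n = (r − 1) · k + 1. With r = 48 and k = 63: n = 47 · 63 + 1 = 2961 + 1 = 2962. For n = 2961 = 47 · 63, we can put exactly 47 objects in every box, avoiding 48 in any single one — so 2962 is tight.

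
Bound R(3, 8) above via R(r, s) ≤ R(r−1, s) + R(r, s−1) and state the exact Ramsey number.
R(3, 8) ≤ R(2, 8) + R(3, 7) = 8 + 23 = 31; exact value R(3, 8) = 28.

The Erdős–Szekeres recurrence R(r, s) ≤ R(r−1, s) + R(r, s−1) applied to (r, s) = (3, 8) gives
  R(3, 8) ≤ R(2, 8) + R(3, 7) = 8 + 23 = 31.
(Recall R(2, k) = k and R is symmetric.) The recurrence is not tight here (it gives 31, but the exact value is R(3, 8) = 28); the tight upper bound requires a sharper argument than the simple recurrence, combined with a lower-bound construction on K_{27}.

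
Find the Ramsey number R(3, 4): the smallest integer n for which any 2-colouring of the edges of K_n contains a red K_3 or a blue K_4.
R(3, 4) = 9

Lower bound: an explicit 2-colouring of K_{8} (typically a Paley-type or other structured construction) avoids a red K_3 and a blue K_4, showing R(3, 4) > 8.
Upper bound: the Erdős–Szekeres recurrence R(r, t') ≤ R(r−1, t') + R(r, t'−1) (with the −1 refinement when both summands are even) yields R(3, 4) ≤ 9.
Hence R(3, 4) = 9.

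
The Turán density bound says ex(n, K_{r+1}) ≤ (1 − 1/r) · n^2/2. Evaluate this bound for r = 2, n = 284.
Turán density bound = (1/2) · 284^2/2 = 20164

Turán's theorem: ex(n, K_{r+1}) is achieved by the complete r-partite Turán graph T(n, r) with parts as balanced as possible, and is at most (1 − 1/r) · n^2/2. For r = 2, n = 284: the density bound is (1/2) · 80656/2 = 20164. Since 2 ∣ 284, the Turán graph T(284, 2) has parts of equal size 142, and its edge count e(T(284, 2)) = 20164 attains the density bound exactly.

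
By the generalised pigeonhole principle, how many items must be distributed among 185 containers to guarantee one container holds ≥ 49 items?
n = (49 − 1)·185 + 1 = 8881

By the generalised pigeonhole principle, to guarantee some box contains ≥ r objects we need more than (r − 1) · k objects total. Threshold: n = (r − 1) · k + 1. With r = 49 and k = 185: n = 48 · 185 + 1 = 8880 + 1 = 8881. For n = 8880 = 48 · 185, we can put exactly 48 objects in every box, avoiding 49 in any single one — so 8881 is tight.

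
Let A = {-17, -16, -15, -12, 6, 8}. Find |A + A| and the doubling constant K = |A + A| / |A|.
K = |A + A| / |A| = 19/6

Enumerate A + A = {a + b : a, b ∈ A}. With |A| = 6, there are |A|^2 = 36 ordered sum pairs; collecting distinct values, A + A = {-34, -33, -32, -31, -30, -29, -28, -27, -24, -11, -10, -9, -8, -7, -6, -4, 12, 14, 16}, so |A + A| = 19. Thus K = 19/6. For comparison, the minimum possible |A + A| over all 6-element sets is 2·6 − 1 = 11 (so min K = 11/6), attained only by arithmetic progressions.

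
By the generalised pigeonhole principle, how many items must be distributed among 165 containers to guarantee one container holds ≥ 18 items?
n = (18 − 1)·165 + 1 = 2806

By the generalised pigeonhole principle, to guarantee some box contains ≥ r objects we need more than (r − 1) · k objects total. Threshold: n = (r − 1) · k + 1. With r = 18 and k = 165: n = 17 · 165 + 1 = 2805 + 1 = 2806. For n = 2805 = 17 · 165, we can put exactly 17 objects in every box, avoiding 18 in any single one — so 2806 is tight.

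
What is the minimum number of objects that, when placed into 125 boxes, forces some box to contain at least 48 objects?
n = (48 − 1)·125 + 1 = 5876

By the generalised pigeonhole principle, to guarantee some box contains ≥ r objects we need more than (r − 1) · k objects total. Threshold: n = (r − 1) · k + 1. With r = 48 and k = 125: n = 47 · 125 + 1 = 5875 + 1 = 5876. For n = 5875 = 47 · 125, we can put exactly 47 objects in every box, avoiding 48 in any single one — so 5876 is tight.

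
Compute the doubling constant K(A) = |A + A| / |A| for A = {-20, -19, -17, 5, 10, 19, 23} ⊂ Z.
K = |A + A| / |A| = 28/7 = 4

Enumerate A + A = {a + b : a, b ∈ A}. With |A| = 7, there are |A|^2 = 49 ordered sum pairs; collecting distinct values, A + A = {-40, -39, -38, -37, -36, -34, -15, -14, -12, -10, -9, -7, -1, 0, 2, 3, 4, 6, 10, 15, 20, 24, 28, 29, 33, 38, 42, 46}, so |A + A| = 28. Thus K = 28/7 = 4. For comparison, the minimum possible |A + A| over all 7-element sets is 2·7 − 1 = 13 (so min K = 13/7), attained only by arithmetic progressions.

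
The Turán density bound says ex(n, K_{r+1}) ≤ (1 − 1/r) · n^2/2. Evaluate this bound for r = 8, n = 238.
Turán density bound = (7/8) · 238^2/2 = 99127/4 ≈ 24781.75

Turán's theorem: ex(n, K_{r+1}) is achieved by the complete r-partite Turán graph T(n, r) with parts as balanced as possible, and is at most (1 − 1/r) · n^2/2. For r = 8, n = 238: the density bound is (7/8) · 56644/2 = 99127/4 ≈ 24781.75. The integer-valued extremum is e(T(238, 8)) = 24781, which is strictly less than the density bound 99127/4 since 8 ∤ 238 (the parts of T(238, 8) cannot all be equal).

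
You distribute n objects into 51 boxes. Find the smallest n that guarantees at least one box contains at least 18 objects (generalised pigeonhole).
n = (18 − 1)·51 + 1 = 868

By the generalised pigeonhole principle, to guarantee some box contains ≥ r objects we need more than (r − 1) · k objects total. Threshold: n = (r − 1) · k + 1. With r = 18 and k = 51: n = 17 · 51 + 1 = 867 + 1 = 868. For n = 867 = 17 · 51, we can put exactly 17 objects in every box, avoiding 18 in any single one — so 868 is tight.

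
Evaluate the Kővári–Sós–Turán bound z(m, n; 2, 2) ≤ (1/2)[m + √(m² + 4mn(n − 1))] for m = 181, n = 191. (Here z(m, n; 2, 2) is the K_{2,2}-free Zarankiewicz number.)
z(181, 191; 2, 2) ≤ (1/2)[181 + √(181² + 4·181·191·190)] = (1/2)[181 + √26306721] = 2655.0039

Kővári–Sós–Turán: let r_1, ..., r_181 be the row sums and z = Σ r_i the total number of 1s. Each pair of columns can share at most one row with both entries 1 (else a 2×2 all-ones block appears), so Σ_i C(r_i, 2) ≤ C(191, 2) = 18145. By convexity Σ_i C(r_i, 2) ≥ 181·C(z/181, 2) = z(z − 181)/(2·181), giving z² − 181z − 181·191·190 ≤ 0 and hence z ≤ (1/2)[181 + √(32761 + 4·6568490)] = (1/2)[181 + √26306721] ≈ (1/2)(181 + 5129.0078) = 2655.0039.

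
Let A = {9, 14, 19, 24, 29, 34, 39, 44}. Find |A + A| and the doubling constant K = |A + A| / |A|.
K = |A + A| / |A| = 15/8

Enumerate A + A = {a + b : a, b ∈ A}. With |A| = 8, there are |A|^2 = 64 ordered sum pairs; collecting distinct values, A + A = {18, 23, 28, 33, 38, 43, 48, 53, 58, 63, 68, 73, 78, 83, 88}, so |A + A| = 15. Thus K = 15/8. Here |A + A| = 2|A| − 1 = 15, the minimum possible — so K = 15/8 is minimal, which holds iff A is an arithmetic progression.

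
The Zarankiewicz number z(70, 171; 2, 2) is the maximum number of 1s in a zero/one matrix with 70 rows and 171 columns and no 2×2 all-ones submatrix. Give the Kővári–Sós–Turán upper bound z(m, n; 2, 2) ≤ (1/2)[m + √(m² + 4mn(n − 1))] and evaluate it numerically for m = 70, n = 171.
z(70, 171; 2, 2) ≤ (1/2)[70 + √(70² + 4·70·171·170)] = (1/2)[70 + √8144500] = 1461.9285

Kővári–Sós–Turán: let r_1, ..., r_70 be the row sums and z = Σ r_i the total number of 1s. Each pair of columns can share at most one row with both entries 1 (else a 2×2 all-ones block appears), so Σ_i C(r_i, 2) ≤ C(171, 2) = 14535. By convexity Σ_i C(r_i, 2) ≥ 70·C(z/70, 2) = z(z − 70)/(2·70), giving z² − 70z − 70·171·170 ≤ 0 and hence z ≤ (1/2)[70 + √(4900 + 4·2034900)] = (1/2)[70 + √8144500] ≈ (1/2)(70 + 2853.857) = 1461.9285.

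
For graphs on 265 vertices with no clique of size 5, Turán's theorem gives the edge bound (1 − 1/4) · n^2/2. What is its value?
Turán density bound = (3/4) · 265^2/2 = 210675/8 ≈ 26334.375

Turán's theorem: ex(n, K_{r+1}) is achieved by the complete r-partite Turán graph T(n, r) with parts as balanced as possible, and is at most (1 − 1/r) · n^2/2. For r = 4, n = 265: the density bound is (3/4) · 70225/2 = 210675/8 ≈ 26334.375. The integer-valued extremum is e(T(265, 4)) = 26334, which is strictly less than the density bound 210675/8 since 4 ∤ 265 (the parts of T(265, 4) cannot all be equal).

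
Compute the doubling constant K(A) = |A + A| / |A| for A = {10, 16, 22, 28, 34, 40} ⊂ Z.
K = |A + A| / |A| = 11/6

Enumerate A + A = {a + b : a, b ∈ A}. With |A| = 6, there are |A|^2 = 36 ordered sum pairs; collecting distinct values, A + A = {20, 26, 32, 38, 44, 50, 56, 62, 68, 74, 80}, so |A + A| = 11. Thus K = 11/6. Here |A + A| = 2|A| − 1 = 11, the minimum possible — so K = 11/6 is minimal, which holds iff A is an arithmetic progression.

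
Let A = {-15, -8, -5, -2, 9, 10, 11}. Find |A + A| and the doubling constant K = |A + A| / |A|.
K = |A + A| / |A| = 25/7

Enumerate A + A = {a + b : a, b ∈ A}. With |A| = 7, there are |A|^2 = 49 ordered sum pairs; collecting distinct values, A + A = {-30, -23, -20, -17, -16, -13, -10, -7, -6, -5, -4, 1, 2, 3, 4, 5, 6, 7, 8, 9, 18, 19, 20, 21, 22}, so |A + A| = 25. Thus K = 25/7. For comparison, the minimum possible |A + A| over all 7-element sets is 2·7 − 1 = 13 (so min K = 13/7), attained only by arithmetic progressions.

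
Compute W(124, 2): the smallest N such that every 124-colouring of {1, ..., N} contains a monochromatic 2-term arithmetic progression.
W(124, 2) = 124 + 1 = 125

A 2-term AP is any pair of integers, so a monochromatic 2-AP exists iff some colour is used at least twice. With 124 colours, the colouring i ↦ i on {1, ..., 124} uses each colour once, avoiding any monochromatic pair, so W(124, 2) > 124. For {1, ..., 125}, pigeonhole forces two integers of the same colour, which form a monochromatic 2-AP. Hence W(124, 2) = 125.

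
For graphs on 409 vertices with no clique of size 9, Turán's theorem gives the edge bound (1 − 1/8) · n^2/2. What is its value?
Turán density bound = (7/8) · 409^2/2 = 1170967/16 ≈ 73185.4375

Turán's theorem: ex(n, K_{r+1}) is achieved by the complete r-partite Turán graph T(n, r) with parts as balanced as possible, and is at most (1 − 1/r) · n^2/2. For r = 8, n = 409: the density bound is (7/8) · 167281/2 = 1170967/16 ≈ 73185.4375. The integer-valued extremum is e(T(409, 8)) = 73185, which is strictly less than the density bound 1170967/16 since 8 ∤ 409 (the parts of T(409, 8) cannot all be equal).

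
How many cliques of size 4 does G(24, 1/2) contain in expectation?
E[# K_4] = C(24, 4) · (1/2)^C(4, 2) = 10626 / 2^6 = 5313/32 = 166.03125

For each 4-subset S of vertices (there are C(24, 4) = 10626 such S), let X_S = 1 if S induces a K_4 (all C(4, 2) = 6 edges present). Then P(X_S = 1) = (1/2)^6 = 1/64. By linearity of expectation, E[# K_4] = C(24, 4) · (1/2)^6 = 10626 / 64 = 5313/32 = 166.03125.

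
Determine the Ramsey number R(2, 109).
R(2, 109) = 109

R(2, k) = k for all k ≥ 2: in a 2-colouring of K_k, either some edge is red (a red K_2) or all edges are blue (a blue K_k). And K_{108} coloured all-blue has no blue K_109, so R(2, 109) > 108. Hence R(2, 109) = 109.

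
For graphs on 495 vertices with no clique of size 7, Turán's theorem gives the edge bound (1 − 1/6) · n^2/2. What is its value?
Turán density bound = (5/6) · 495^2/2 = 408375/4 ≈ 102093.75

Turán's theorem: ex(n, K_{r+1}) is achieved by the complete r-partite Turán graph T(n, r) with parts as balanced as possible, and is at most (1 − 1/r) · n^2/2. For r = 6, n = 495: the density bound is (5/6) · 245025/2 = 408375/4 ≈ 102093.75. The integer-valued extremum is e(T(495, 6)) = 102093, which is strictly less than the density bound 408375/4 since 6 ∤ 495 (the parts of T(495, 6) cannot all be equal).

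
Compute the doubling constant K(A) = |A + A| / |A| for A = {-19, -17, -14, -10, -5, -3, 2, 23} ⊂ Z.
K = |A + A| / |A| = 29/8

Enumerate A + A = {a + b : a, b ∈ A}. With |A| = 8, there are |A|^2 = 64 ordered sum pairs; collecting distinct values, A + A = {-38, -36, -34, -33, -31, -29, -28, -27, -24, -22, -20, -19, -17, -15, -13, -12, -10, -8, -6, -3, -1, 4, 6, 9, 13, 18, 20, 25, 46}, so |A + A| = 29. Thus K = 29/8. For comparison, the minimum possible |A + A| over all 8-element sets is 2·8 − 1 = 15 (so min K = 15/8), attained only by arithmetic progressions.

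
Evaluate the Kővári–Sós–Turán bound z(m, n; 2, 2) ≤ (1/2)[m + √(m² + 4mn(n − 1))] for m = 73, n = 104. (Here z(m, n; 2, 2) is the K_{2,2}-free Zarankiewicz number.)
z(73, 104; 2, 2) ≤ (1/2)[73 + √(73² + 4·73·104·103)] = (1/2)[73 + √3133233] = 921.547

Kővári–Sós–Turán: let r_1, ..., r_73 be the row sums and z = Σ r_i the total number of 1s. Each pair of columns can share at most one row with both entries 1 (else a 2×2 all-ones block appears), so Σ_i C(r_i, 2) ≤ C(104, 2) = 5356. By convexity Σ_i C(r_i, 2) ≥ 73·C(z/73, 2) = z(z − 73)/(2·73), giving z² − 73z − 73·104·103 ≤ 0 and hence z ≤ (1/2)[73 + √(5329 + 4·781976)] = (1/2)[73 + √3133233] ≈ (1/2)(73 + 1770.0941) = 921.547.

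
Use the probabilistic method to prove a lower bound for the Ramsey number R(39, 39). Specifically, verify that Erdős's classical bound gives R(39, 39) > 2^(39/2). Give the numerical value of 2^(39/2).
2^(39/2) = 741455.2002; so R(39, 39) > 741455.2002

Colour each edge of K_n uniformly at random with red/blue. The expected number of monochromatic K_39 is C(n, 39) · 2 · 2^(−C(39,2)). If C(n, 39) · 2^(1 − C(39,2)) < 1, then with positive probability no monochromatic K_39 exists, so R(39, 39) > n. The standard estimate C(n, 39) ≤ n^39/39! shows this inequality holds whenever n ≤ 2^(39/2) (since 39! · 2^(C(39,2) − 1) > 2^(39^2/2) ≥ n^39). Hence R(39, 39) > 2^(39/2) = 741455.2002.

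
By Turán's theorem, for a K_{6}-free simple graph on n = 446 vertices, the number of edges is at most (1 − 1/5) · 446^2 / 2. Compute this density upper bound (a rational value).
Turán density bound = (4/5) · 446^2/2 = 397832/5 ≈ 79566.4

Turán's theorem: ex(n, K_{r+1}) is achieved by the complete r-partite Turán graph T(n, r) with parts as balanced as possible, and is at most (1 − 1/r) · n^2/2. For r = 5, n = 446: the density bound is (4/5) · 198916/2 = 397832/5 ≈ 79566.4. The integer-valued extremum is e(T(446, 5)) = 79566, which is strictly less than the density bound 397832/5 since 5 ∤ 446 (the parts of T(446, 5) cannot all be equal).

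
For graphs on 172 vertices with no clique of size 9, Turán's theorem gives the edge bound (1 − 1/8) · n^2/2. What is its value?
Turán density bound = (7/8) · 172^2/2 = 12943

Turán's theorem: ex(n, K_{r+1}) is achieved by the complete r-partite Turán graph T(n, r) with parts as balanced as possible, and is at most (1 − 1/r) · n^2/2. For r = 8, n = 172: the density bound is (7/8) · 29584/2 = 12943. The integer-valued extremum is e(T(172, 8)) = 12942, which is strictly less than the density bound 12943 since 8 ∤ 172 (the parts of T(172, 8) cannot all be equal).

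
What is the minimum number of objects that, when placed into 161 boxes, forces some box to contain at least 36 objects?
n = (36 − 1)·161 + 1 = 5636

By the generalised pigeonhole principle, to guarantee some box contains ≥ r objects we need more than (r − 1) · k objects total. Threshold: n = (r − 1) · k + 1. With r = 36 and k = 161: n = 35 · 161 + 1 = 5635 + 1 = 5636. For n = 5635 = 35 · 161, we can put exactly 35 objects in every box, avoiding 36 in any single one — so 5636 is tight.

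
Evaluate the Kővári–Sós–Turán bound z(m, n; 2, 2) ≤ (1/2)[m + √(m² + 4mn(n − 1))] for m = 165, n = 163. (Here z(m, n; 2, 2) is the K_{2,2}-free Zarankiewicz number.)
z(165, 163; 2, 2) ≤ (1/2)[165 + √(165² + 4·165·163·162)] = (1/2)[165 + √17455185] = 2171.4701

Kővári–Sós–Turán: let r_1, ..., r_165 be the row sums and z = Σ r_i the total number of 1s. Each pair of columns can share at most one row with both entries 1 (else a 2×2 all-ones block appears), so Σ_i C(r_i, 2) ≤ C(163, 2) = 13203. By convexity Σ_i C(r_i, 2) ≥ 165·C(z/165, 2) = z(z − 165)/(2·165), giving z² − 165z − 165·163·162 ≤ 0 and hence z ≤ (1/2)[165 + √(27225 + 4·4356990)] = (1/2)[165 + √17455185] ≈ (1/2)(165 + 4177.9403) = 2171.4701.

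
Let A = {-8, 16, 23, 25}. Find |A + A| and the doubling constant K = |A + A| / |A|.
K = |A + A| / |A| = 10/4 = 5/2

Enumerate A + A = {a + b : a, b ∈ A}. With |A| = 4, there are |A|^2 = 16 ordered sum pairs; collecting distinct values, A + A = {-16, 8, 15, 17, 32, 39, 41, 46, 48, 50}, so |A + A| = 10. Thus K = 10/4 = 5/2. For comparison, the minimum possible |A + A| over all 4-element sets is 2·4 − 1 = 7 (so min K = 7/4), attained only by arithmetic progressions.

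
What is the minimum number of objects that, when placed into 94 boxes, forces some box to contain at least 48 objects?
n = (48 − 1)·94 + 1 = 4419

By the generalised pigeonhole principle, to guarantee some box contains ≥ r objects we need more than (r − 1) · k objects total. Threshold: n = (r − 1) · k + 1. With r = 48 and k = 94: n = 47 · 94 + 1 = 4418 + 1 = 4419. For n = 4418 = 47 · 94, we can put exactly 47 objects in every box, avoiding 48 in any single one — so 4419 is tight.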